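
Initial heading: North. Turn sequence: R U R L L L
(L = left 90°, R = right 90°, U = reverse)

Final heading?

Answer: Final heading: East

Derivation:
Start: North
  R (right (90° clockwise)) -> East
  U (U-turn (180°)) -> West
  R (right (90° clockwise)) -> North
  L (left (90° counter-clockwise)) -> West
  L (left (90° counter-clockwise)) -> South
  L (left (90° counter-clockwise)) -> East
Final: East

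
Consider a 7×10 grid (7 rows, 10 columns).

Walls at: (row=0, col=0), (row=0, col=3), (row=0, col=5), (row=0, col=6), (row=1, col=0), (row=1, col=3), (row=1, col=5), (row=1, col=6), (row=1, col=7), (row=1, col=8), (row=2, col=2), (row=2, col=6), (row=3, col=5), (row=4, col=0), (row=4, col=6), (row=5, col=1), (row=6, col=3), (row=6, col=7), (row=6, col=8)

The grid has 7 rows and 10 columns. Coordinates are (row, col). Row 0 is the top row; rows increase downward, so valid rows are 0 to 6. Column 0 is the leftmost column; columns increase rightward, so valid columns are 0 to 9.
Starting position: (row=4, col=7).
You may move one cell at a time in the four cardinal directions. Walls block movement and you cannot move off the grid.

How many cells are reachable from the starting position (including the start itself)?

BFS flood-fill from (row=4, col=7):
  Distance 0: (row=4, col=7)
  Distance 1: (row=3, col=7), (row=4, col=8), (row=5, col=7)
  Distance 2: (row=2, col=7), (row=3, col=6), (row=3, col=8), (row=4, col=9), (row=5, col=6), (row=5, col=8)
  Distance 3: (row=2, col=8), (row=3, col=9), (row=5, col=5), (row=5, col=9), (row=6, col=6)
  Distance 4: (row=2, col=9), (row=4, col=5), (row=5, col=4), (row=6, col=5), (row=6, col=9)
  Distance 5: (row=1, col=9), (row=4, col=4), (row=5, col=3), (row=6, col=4)
  Distance 6: (row=0, col=9), (row=3, col=4), (row=4, col=3), (row=5, col=2)
  Distance 7: (row=0, col=8), (row=2, col=4), (row=3, col=3), (row=4, col=2), (row=6, col=2)
  Distance 8: (row=0, col=7), (row=1, col=4), (row=2, col=3), (row=2, col=5), (row=3, col=2), (row=4, col=1), (row=6, col=1)
  Distance 9: (row=0, col=4), (row=3, col=1), (row=6, col=0)
  Distance 10: (row=2, col=1), (row=3, col=0), (row=5, col=0)
  Distance 11: (row=1, col=1), (row=2, col=0)
  Distance 12: (row=0, col=1), (row=1, col=2)
  Distance 13: (row=0, col=2)
Total reachable: 51 (grid has 51 open cells total)

Answer: Reachable cells: 51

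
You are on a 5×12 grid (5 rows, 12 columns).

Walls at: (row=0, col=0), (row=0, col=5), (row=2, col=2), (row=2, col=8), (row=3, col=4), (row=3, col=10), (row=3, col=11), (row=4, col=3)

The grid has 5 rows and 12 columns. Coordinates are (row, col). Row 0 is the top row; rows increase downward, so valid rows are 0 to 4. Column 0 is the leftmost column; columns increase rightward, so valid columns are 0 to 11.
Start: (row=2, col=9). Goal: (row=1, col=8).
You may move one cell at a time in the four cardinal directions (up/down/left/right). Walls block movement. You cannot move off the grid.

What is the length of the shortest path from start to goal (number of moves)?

BFS from (row=2, col=9) until reaching (row=1, col=8):
  Distance 0: (row=2, col=9)
  Distance 1: (row=1, col=9), (row=2, col=10), (row=3, col=9)
  Distance 2: (row=0, col=9), (row=1, col=8), (row=1, col=10), (row=2, col=11), (row=3, col=8), (row=4, col=9)  <- goal reached here
One shortest path (2 moves): (row=2, col=9) -> (row=1, col=9) -> (row=1, col=8)

Answer: Shortest path length: 2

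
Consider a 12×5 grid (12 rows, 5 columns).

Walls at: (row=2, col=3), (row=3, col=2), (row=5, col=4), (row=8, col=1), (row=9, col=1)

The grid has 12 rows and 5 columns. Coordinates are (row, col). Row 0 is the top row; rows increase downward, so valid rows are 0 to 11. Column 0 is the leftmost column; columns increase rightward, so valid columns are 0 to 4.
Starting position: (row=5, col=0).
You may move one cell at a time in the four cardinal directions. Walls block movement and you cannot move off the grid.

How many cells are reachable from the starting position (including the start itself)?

Answer: Reachable cells: 55

Derivation:
BFS flood-fill from (row=5, col=0):
  Distance 0: (row=5, col=0)
  Distance 1: (row=4, col=0), (row=5, col=1), (row=6, col=0)
  Distance 2: (row=3, col=0), (row=4, col=1), (row=5, col=2), (row=6, col=1), (row=7, col=0)
  Distance 3: (row=2, col=0), (row=3, col=1), (row=4, col=2), (row=5, col=3), (row=6, col=2), (row=7, col=1), (row=8, col=0)
  Distance 4: (row=1, col=0), (row=2, col=1), (row=4, col=3), (row=6, col=3), (row=7, col=2), (row=9, col=0)
  Distance 5: (row=0, col=0), (row=1, col=1), (row=2, col=2), (row=3, col=3), (row=4, col=4), (row=6, col=4), (row=7, col=3), (row=8, col=2), (row=10, col=0)
  Distance 6: (row=0, col=1), (row=1, col=2), (row=3, col=4), (row=7, col=4), (row=8, col=3), (row=9, col=2), (row=10, col=1), (row=11, col=0)
  Distance 7: (row=0, col=2), (row=1, col=3), (row=2, col=4), (row=8, col=4), (row=9, col=3), (row=10, col=2), (row=11, col=1)
  Distance 8: (row=0, col=3), (row=1, col=4), (row=9, col=4), (row=10, col=3), (row=11, col=2)
  Distance 9: (row=0, col=4), (row=10, col=4), (row=11, col=3)
  Distance 10: (row=11, col=4)
Total reachable: 55 (grid has 55 open cells total)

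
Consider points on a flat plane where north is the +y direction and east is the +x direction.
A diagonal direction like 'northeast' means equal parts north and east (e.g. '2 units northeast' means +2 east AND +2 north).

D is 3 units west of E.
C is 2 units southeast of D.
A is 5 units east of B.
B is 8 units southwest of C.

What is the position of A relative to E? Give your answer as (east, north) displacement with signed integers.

Place E at the origin (east=0, north=0).
  D is 3 units west of E: delta (east=-3, north=+0); D at (east=-3, north=0).
  C is 2 units southeast of D: delta (east=+2, north=-2); C at (east=-1, north=-2).
  B is 8 units southwest of C: delta (east=-8, north=-8); B at (east=-9, north=-10).
  A is 5 units east of B: delta (east=+5, north=+0); A at (east=-4, north=-10).
Therefore A relative to E: (east=-4, north=-10).

Answer: A is at (east=-4, north=-10) relative to E.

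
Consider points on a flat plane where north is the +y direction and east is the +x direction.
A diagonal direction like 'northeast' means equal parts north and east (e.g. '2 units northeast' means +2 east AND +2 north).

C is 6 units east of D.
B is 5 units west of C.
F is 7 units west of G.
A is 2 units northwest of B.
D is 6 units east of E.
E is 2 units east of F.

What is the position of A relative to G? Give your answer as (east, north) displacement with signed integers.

Answer: A is at (east=0, north=2) relative to G.

Derivation:
Place G at the origin (east=0, north=0).
  F is 7 units west of G: delta (east=-7, north=+0); F at (east=-7, north=0).
  E is 2 units east of F: delta (east=+2, north=+0); E at (east=-5, north=0).
  D is 6 units east of E: delta (east=+6, north=+0); D at (east=1, north=0).
  C is 6 units east of D: delta (east=+6, north=+0); C at (east=7, north=0).
  B is 5 units west of C: delta (east=-5, north=+0); B at (east=2, north=0).
  A is 2 units northwest of B: delta (east=-2, north=+2); A at (east=0, north=2).
Therefore A relative to G: (east=0, north=2).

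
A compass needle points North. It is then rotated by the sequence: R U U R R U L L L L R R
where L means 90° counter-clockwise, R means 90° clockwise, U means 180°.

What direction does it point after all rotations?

Start: North
  R (right (90° clockwise)) -> East
  U (U-turn (180°)) -> West
  U (U-turn (180°)) -> East
  R (right (90° clockwise)) -> South
  R (right (90° clockwise)) -> West
  U (U-turn (180°)) -> East
  L (left (90° counter-clockwise)) -> North
  L (left (90° counter-clockwise)) -> West
  L (left (90° counter-clockwise)) -> South
  L (left (90° counter-clockwise)) -> East
  R (right (90° clockwise)) -> South
  R (right (90° clockwise)) -> West
Final: West

Answer: Final heading: West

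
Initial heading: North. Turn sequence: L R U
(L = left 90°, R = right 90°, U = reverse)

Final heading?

Start: North
  L (left (90° counter-clockwise)) -> West
  R (right (90° clockwise)) -> North
  U (U-turn (180°)) -> South
Final: South

Answer: Final heading: South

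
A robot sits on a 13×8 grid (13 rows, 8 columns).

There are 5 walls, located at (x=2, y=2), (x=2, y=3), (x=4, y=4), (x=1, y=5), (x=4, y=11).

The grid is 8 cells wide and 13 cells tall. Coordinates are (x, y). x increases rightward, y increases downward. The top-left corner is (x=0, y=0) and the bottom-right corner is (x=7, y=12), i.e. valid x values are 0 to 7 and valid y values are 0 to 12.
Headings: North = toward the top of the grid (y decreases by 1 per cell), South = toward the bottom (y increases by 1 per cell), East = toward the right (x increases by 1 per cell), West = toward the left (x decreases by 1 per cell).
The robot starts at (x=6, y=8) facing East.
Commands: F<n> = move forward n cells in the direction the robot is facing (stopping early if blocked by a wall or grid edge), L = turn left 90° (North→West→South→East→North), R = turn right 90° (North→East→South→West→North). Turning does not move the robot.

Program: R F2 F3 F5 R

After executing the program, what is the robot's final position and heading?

Start: (x=6, y=8), facing East
  R: turn right, now facing South
  F2: move forward 2, now at (x=6, y=10)
  F3: move forward 2/3 (blocked), now at (x=6, y=12)
  F5: move forward 0/5 (blocked), now at (x=6, y=12)
  R: turn right, now facing West
Final: (x=6, y=12), facing West

Answer: Final position: (x=6, y=12), facing West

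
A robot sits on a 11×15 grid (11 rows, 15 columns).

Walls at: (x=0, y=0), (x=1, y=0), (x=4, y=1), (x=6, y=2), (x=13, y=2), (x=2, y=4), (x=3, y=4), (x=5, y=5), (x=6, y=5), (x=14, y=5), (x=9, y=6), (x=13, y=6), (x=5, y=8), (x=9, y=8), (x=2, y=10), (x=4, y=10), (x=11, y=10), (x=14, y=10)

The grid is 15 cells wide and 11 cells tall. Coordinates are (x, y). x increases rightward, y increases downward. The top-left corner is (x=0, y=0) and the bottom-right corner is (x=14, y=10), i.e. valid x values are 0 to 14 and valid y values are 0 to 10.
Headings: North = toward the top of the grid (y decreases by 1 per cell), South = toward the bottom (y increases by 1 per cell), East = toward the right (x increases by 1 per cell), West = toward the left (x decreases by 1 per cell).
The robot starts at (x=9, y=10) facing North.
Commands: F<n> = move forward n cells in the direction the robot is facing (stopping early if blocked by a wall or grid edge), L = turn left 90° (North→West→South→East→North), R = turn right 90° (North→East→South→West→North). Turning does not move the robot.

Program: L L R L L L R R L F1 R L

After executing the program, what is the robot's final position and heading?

Start: (x=9, y=10), facing North
  L: turn left, now facing West
  L: turn left, now facing South
  R: turn right, now facing West
  L: turn left, now facing South
  L: turn left, now facing East
  L: turn left, now facing North
  R: turn right, now facing East
  R: turn right, now facing South
  L: turn left, now facing East
  F1: move forward 1, now at (x=10, y=10)
  R: turn right, now facing South
  L: turn left, now facing East
Final: (x=10, y=10), facing East

Answer: Final position: (x=10, y=10), facing East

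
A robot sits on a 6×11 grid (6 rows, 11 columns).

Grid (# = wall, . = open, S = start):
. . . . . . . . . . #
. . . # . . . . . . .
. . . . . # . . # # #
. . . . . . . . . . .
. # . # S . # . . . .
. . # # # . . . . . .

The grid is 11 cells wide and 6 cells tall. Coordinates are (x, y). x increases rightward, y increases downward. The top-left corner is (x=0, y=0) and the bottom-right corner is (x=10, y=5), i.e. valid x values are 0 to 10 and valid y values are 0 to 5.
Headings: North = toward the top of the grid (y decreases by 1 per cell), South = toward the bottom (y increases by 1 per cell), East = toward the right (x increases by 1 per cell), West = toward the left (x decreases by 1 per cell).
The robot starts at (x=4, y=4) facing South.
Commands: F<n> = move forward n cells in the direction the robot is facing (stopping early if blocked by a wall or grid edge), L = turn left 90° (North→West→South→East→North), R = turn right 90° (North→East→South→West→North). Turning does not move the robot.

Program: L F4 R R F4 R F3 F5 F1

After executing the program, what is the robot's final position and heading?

Start: (x=4, y=4), facing South
  L: turn left, now facing East
  F4: move forward 1/4 (blocked), now at (x=5, y=4)
  R: turn right, now facing South
  R: turn right, now facing West
  F4: move forward 1/4 (blocked), now at (x=4, y=4)
  R: turn right, now facing North
  F3: move forward 3, now at (x=4, y=1)
  F5: move forward 1/5 (blocked), now at (x=4, y=0)
  F1: move forward 0/1 (blocked), now at (x=4, y=0)
Final: (x=4, y=0), facing North

Answer: Final position: (x=4, y=0), facing North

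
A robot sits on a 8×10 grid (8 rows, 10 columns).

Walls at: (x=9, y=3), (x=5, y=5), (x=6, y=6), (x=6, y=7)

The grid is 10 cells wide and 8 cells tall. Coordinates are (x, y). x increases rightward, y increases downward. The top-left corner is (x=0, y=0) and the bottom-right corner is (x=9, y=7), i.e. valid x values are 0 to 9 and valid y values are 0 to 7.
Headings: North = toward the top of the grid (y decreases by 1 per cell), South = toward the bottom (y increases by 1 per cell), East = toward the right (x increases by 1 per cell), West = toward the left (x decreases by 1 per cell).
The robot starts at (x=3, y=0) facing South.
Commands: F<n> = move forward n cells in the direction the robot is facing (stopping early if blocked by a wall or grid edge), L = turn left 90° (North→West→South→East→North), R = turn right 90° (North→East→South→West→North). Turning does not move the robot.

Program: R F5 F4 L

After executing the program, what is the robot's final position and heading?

Start: (x=3, y=0), facing South
  R: turn right, now facing West
  F5: move forward 3/5 (blocked), now at (x=0, y=0)
  F4: move forward 0/4 (blocked), now at (x=0, y=0)
  L: turn left, now facing South
Final: (x=0, y=0), facing South

Answer: Final position: (x=0, y=0), facing South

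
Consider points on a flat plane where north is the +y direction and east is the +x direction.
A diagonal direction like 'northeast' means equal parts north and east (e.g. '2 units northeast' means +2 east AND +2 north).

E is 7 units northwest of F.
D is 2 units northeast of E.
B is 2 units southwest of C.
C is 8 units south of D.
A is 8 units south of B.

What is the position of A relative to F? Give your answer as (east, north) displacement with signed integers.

Place F at the origin (east=0, north=0).
  E is 7 units northwest of F: delta (east=-7, north=+7); E at (east=-7, north=7).
  D is 2 units northeast of E: delta (east=+2, north=+2); D at (east=-5, north=9).
  C is 8 units south of D: delta (east=+0, north=-8); C at (east=-5, north=1).
  B is 2 units southwest of C: delta (east=-2, north=-2); B at (east=-7, north=-1).
  A is 8 units south of B: delta (east=+0, north=-8); A at (east=-7, north=-9).
Therefore A relative to F: (east=-7, north=-9).

Answer: A is at (east=-7, north=-9) relative to F.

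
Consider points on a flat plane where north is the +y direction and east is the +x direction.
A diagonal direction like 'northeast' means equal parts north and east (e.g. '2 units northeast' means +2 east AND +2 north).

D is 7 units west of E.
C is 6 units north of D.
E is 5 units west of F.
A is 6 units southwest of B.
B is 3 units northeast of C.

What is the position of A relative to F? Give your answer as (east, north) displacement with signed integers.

Answer: A is at (east=-15, north=3) relative to F.

Derivation:
Place F at the origin (east=0, north=0).
  E is 5 units west of F: delta (east=-5, north=+0); E at (east=-5, north=0).
  D is 7 units west of E: delta (east=-7, north=+0); D at (east=-12, north=0).
  C is 6 units north of D: delta (east=+0, north=+6); C at (east=-12, north=6).
  B is 3 units northeast of C: delta (east=+3, north=+3); B at (east=-9, north=9).
  A is 6 units southwest of B: delta (east=-6, north=-6); A at (east=-15, north=3).
Therefore A relative to F: (east=-15, north=3).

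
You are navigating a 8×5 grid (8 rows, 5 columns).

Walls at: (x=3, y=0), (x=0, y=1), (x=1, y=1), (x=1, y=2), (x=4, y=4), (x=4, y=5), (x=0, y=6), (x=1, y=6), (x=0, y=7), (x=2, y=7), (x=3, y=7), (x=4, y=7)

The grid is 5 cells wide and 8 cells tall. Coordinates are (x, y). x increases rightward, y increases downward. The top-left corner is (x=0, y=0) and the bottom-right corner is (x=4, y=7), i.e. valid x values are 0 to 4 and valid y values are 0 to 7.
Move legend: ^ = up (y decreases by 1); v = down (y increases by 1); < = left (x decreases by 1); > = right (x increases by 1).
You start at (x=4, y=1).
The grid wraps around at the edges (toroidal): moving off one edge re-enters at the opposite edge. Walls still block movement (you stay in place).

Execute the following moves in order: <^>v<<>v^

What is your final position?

Start: (x=4, y=1)
  < (left): (x=4, y=1) -> (x=3, y=1)
  ^ (up): blocked, stay at (x=3, y=1)
  > (right): (x=3, y=1) -> (x=4, y=1)
  v (down): (x=4, y=1) -> (x=4, y=2)
  < (left): (x=4, y=2) -> (x=3, y=2)
  < (left): (x=3, y=2) -> (x=2, y=2)
  > (right): (x=2, y=2) -> (x=3, y=2)
  v (down): (x=3, y=2) -> (x=3, y=3)
  ^ (up): (x=3, y=3) -> (x=3, y=2)
Final: (x=3, y=2)

Answer: Final position: (x=3, y=2)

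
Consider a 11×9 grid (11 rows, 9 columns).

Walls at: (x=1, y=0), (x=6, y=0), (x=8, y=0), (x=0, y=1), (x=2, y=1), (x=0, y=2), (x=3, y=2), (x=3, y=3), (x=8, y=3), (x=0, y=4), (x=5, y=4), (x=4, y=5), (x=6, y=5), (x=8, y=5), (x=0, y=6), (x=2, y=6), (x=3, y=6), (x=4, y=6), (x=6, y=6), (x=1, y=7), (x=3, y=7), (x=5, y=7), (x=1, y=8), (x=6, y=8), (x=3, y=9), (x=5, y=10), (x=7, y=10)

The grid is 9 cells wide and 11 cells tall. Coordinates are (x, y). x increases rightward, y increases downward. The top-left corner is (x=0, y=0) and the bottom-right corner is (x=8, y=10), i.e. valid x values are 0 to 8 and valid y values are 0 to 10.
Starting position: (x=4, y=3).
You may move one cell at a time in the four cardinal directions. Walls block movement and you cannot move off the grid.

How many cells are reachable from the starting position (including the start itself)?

Answer: Reachable cells: 69

Derivation:
BFS flood-fill from (x=4, y=3):
  Distance 0: (x=4, y=3)
  Distance 1: (x=4, y=2), (x=5, y=3), (x=4, y=4)
  Distance 2: (x=4, y=1), (x=5, y=2), (x=6, y=3), (x=3, y=4)
  Distance 3: (x=4, y=0), (x=3, y=1), (x=5, y=1), (x=6, y=2), (x=7, y=3), (x=2, y=4), (x=6, y=4), (x=3, y=5)
  Distance 4: (x=3, y=0), (x=5, y=0), (x=6, y=1), (x=7, y=2), (x=2, y=3), (x=1, y=4), (x=7, y=4), (x=2, y=5)
  Distance 5: (x=2, y=0), (x=7, y=1), (x=2, y=2), (x=8, y=2), (x=1, y=3), (x=8, y=4), (x=1, y=5), (x=7, y=5)
  Distance 6: (x=7, y=0), (x=8, y=1), (x=1, y=2), (x=0, y=3), (x=0, y=5), (x=1, y=6), (x=7, y=6)
  Distance 7: (x=1, y=1), (x=8, y=6), (x=7, y=7)
  Distance 8: (x=6, y=7), (x=8, y=7), (x=7, y=8)
  Distance 9: (x=8, y=8), (x=7, y=9)
  Distance 10: (x=6, y=9), (x=8, y=9)
  Distance 11: (x=5, y=9), (x=6, y=10), (x=8, y=10)
  Distance 12: (x=5, y=8), (x=4, y=9)
  Distance 13: (x=4, y=8), (x=4, y=10)
  Distance 14: (x=4, y=7), (x=3, y=8), (x=3, y=10)
  Distance 15: (x=2, y=8), (x=2, y=10)
  Distance 16: (x=2, y=7), (x=2, y=9), (x=1, y=10)
  Distance 17: (x=1, y=9), (x=0, y=10)
  Distance 18: (x=0, y=9)
  Distance 19: (x=0, y=8)
  Distance 20: (x=0, y=7)
Total reachable: 69 (grid has 72 open cells total)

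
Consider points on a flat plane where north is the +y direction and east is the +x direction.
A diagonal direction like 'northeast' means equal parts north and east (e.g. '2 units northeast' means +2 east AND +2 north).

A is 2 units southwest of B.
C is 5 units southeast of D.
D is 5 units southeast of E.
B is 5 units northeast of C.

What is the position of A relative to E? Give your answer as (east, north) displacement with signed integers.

Answer: A is at (east=13, north=-7) relative to E.

Derivation:
Place E at the origin (east=0, north=0).
  D is 5 units southeast of E: delta (east=+5, north=-5); D at (east=5, north=-5).
  C is 5 units southeast of D: delta (east=+5, north=-5); C at (east=10, north=-10).
  B is 5 units northeast of C: delta (east=+5, north=+5); B at (east=15, north=-5).
  A is 2 units southwest of B: delta (east=-2, north=-2); A at (east=13, north=-7).
Therefore A relative to E: (east=13, north=-7).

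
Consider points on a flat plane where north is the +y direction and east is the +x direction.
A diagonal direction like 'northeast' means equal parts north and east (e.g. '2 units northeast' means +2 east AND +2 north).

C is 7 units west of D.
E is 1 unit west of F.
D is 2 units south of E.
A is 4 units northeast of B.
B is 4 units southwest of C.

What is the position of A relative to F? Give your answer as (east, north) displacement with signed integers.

Answer: A is at (east=-8, north=-2) relative to F.

Derivation:
Place F at the origin (east=0, north=0).
  E is 1 unit west of F: delta (east=-1, north=+0); E at (east=-1, north=0).
  D is 2 units south of E: delta (east=+0, north=-2); D at (east=-1, north=-2).
  C is 7 units west of D: delta (east=-7, north=+0); C at (east=-8, north=-2).
  B is 4 units southwest of C: delta (east=-4, north=-4); B at (east=-12, north=-6).
  A is 4 units northeast of B: delta (east=+4, north=+4); A at (east=-8, north=-2).
Therefore A relative to F: (east=-8, north=-2).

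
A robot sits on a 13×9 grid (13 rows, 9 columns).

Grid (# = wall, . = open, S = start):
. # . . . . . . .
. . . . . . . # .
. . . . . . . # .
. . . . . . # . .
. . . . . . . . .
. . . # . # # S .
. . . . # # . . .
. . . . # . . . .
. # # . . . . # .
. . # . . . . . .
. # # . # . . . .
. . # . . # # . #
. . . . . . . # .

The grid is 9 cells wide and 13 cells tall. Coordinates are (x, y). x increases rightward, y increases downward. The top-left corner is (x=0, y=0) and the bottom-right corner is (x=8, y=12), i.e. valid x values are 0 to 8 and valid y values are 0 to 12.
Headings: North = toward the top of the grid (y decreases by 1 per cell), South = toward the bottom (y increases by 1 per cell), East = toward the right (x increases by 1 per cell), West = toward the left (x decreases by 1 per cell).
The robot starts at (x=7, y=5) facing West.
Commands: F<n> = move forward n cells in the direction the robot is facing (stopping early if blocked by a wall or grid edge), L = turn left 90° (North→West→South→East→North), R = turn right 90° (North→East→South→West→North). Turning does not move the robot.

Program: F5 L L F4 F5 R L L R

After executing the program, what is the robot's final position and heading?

Answer: Final position: (x=8, y=5), facing East

Derivation:
Start: (x=7, y=5), facing West
  F5: move forward 0/5 (blocked), now at (x=7, y=5)
  L: turn left, now facing South
  L: turn left, now facing East
  F4: move forward 1/4 (blocked), now at (x=8, y=5)
  F5: move forward 0/5 (blocked), now at (x=8, y=5)
  R: turn right, now facing South
  L: turn left, now facing East
  L: turn left, now facing North
  R: turn right, now facing East
Final: (x=8, y=5), facing East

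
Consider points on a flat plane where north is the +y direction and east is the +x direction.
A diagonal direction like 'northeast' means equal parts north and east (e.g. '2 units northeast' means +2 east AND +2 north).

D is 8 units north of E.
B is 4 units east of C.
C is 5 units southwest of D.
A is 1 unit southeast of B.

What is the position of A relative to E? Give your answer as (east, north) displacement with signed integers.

Place E at the origin (east=0, north=0).
  D is 8 units north of E: delta (east=+0, north=+8); D at (east=0, north=8).
  C is 5 units southwest of D: delta (east=-5, north=-5); C at (east=-5, north=3).
  B is 4 units east of C: delta (east=+4, north=+0); B at (east=-1, north=3).
  A is 1 unit southeast of B: delta (east=+1, north=-1); A at (east=0, north=2).
Therefore A relative to E: (east=0, north=2).

Answer: A is at (east=0, north=2) relative to E.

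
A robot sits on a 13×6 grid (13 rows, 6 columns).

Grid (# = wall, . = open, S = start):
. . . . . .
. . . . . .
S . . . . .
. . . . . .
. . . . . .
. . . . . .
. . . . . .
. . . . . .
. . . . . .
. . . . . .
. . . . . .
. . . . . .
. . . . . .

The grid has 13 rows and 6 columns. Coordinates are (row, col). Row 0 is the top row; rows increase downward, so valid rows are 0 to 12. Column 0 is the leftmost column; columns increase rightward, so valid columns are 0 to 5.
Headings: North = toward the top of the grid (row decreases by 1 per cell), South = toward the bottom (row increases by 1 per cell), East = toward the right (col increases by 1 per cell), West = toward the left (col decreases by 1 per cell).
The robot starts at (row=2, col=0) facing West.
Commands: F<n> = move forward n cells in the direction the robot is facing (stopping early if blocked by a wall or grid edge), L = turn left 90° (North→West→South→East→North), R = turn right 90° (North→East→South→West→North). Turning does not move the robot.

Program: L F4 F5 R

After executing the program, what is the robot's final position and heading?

Start: (row=2, col=0), facing West
  L: turn left, now facing South
  F4: move forward 4, now at (row=6, col=0)
  F5: move forward 5, now at (row=11, col=0)
  R: turn right, now facing West
Final: (row=11, col=0), facing West

Answer: Final position: (row=11, col=0), facing West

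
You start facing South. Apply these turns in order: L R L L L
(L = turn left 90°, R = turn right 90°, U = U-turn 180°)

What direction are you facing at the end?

Answer: Final heading: West

Derivation:
Start: South
  L (left (90° counter-clockwise)) -> East
  R (right (90° clockwise)) -> South
  L (left (90° counter-clockwise)) -> East
  L (left (90° counter-clockwise)) -> North
  L (left (90° counter-clockwise)) -> West
Final: West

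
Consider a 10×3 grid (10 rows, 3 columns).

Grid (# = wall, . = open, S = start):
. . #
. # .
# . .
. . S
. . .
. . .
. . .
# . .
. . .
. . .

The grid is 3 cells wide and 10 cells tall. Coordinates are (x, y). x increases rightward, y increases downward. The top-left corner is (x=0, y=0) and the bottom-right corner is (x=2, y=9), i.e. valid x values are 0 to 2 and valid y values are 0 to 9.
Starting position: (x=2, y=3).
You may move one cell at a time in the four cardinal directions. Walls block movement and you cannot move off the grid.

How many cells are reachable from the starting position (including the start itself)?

BFS flood-fill from (x=2, y=3):
  Distance 0: (x=2, y=3)
  Distance 1: (x=2, y=2), (x=1, y=3), (x=2, y=4)
  Distance 2: (x=2, y=1), (x=1, y=2), (x=0, y=3), (x=1, y=4), (x=2, y=5)
  Distance 3: (x=0, y=4), (x=1, y=5), (x=2, y=6)
  Distance 4: (x=0, y=5), (x=1, y=6), (x=2, y=7)
  Distance 5: (x=0, y=6), (x=1, y=7), (x=2, y=8)
  Distance 6: (x=1, y=8), (x=2, y=9)
  Distance 7: (x=0, y=8), (x=1, y=9)
  Distance 8: (x=0, y=9)
Total reachable: 23 (grid has 26 open cells total)

Answer: Reachable cells: 23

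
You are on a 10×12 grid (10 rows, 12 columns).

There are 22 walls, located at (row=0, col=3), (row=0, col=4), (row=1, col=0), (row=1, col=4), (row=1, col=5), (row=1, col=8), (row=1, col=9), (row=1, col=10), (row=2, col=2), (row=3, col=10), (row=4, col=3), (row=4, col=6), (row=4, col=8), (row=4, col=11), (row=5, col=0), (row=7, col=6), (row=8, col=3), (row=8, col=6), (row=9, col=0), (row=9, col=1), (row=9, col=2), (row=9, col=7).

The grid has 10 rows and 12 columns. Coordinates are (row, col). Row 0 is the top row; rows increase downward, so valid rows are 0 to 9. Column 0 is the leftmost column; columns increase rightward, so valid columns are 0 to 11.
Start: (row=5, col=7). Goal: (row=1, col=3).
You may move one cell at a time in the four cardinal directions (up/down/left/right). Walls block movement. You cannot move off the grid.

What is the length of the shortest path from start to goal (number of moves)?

Answer: Shortest path length: 8

Derivation:
BFS from (row=5, col=7) until reaching (row=1, col=3):
  Distance 0: (row=5, col=7)
  Distance 1: (row=4, col=7), (row=5, col=6), (row=5, col=8), (row=6, col=7)
  Distance 2: (row=3, col=7), (row=5, col=5), (row=5, col=9), (row=6, col=6), (row=6, col=8), (row=7, col=7)
  Distance 3: (row=2, col=7), (row=3, col=6), (row=3, col=8), (row=4, col=5), (row=4, col=9), (row=5, col=4), (row=5, col=10), (row=6, col=5), (row=6, col=9), (row=7, col=8), (row=8, col=7)
  Distance 4: (row=1, col=7), (row=2, col=6), (row=2, col=8), (row=3, col=5), (row=3, col=9), (row=4, col=4), (row=4, col=10), (row=5, col=3), (row=5, col=11), (row=6, col=4), (row=6, col=10), (row=7, col=5), (row=7, col=9), (row=8, col=8)
  Distance 5: (row=0, col=7), (row=1, col=6), (row=2, col=5), (row=2, col=9), (row=3, col=4), (row=5, col=2), (row=6, col=3), (row=6, col=11), (row=7, col=4), (row=7, col=10), (row=8, col=5), (row=8, col=9), (row=9, col=8)
  Distance 6: (row=0, col=6), (row=0, col=8), (row=2, col=4), (row=2, col=10), (row=3, col=3), (row=4, col=2), (row=5, col=1), (row=6, col=2), (row=7, col=3), (row=7, col=11), (row=8, col=4), (row=8, col=10), (row=9, col=5), (row=9, col=9)
  Distance 7: (row=0, col=5), (row=0, col=9), (row=2, col=3), (row=2, col=11), (row=3, col=2), (row=4, col=1), (row=6, col=1), (row=7, col=2), (row=8, col=11), (row=9, col=4), (row=9, col=6), (row=9, col=10)
  Distance 8: (row=0, col=10), (row=1, col=3), (row=1, col=11), (row=3, col=1), (row=3, col=11), (row=4, col=0), (row=6, col=0), (row=7, col=1), (row=8, col=2), (row=9, col=3), (row=9, col=11)  <- goal reached here
One shortest path (8 moves): (row=5, col=7) -> (row=5, col=6) -> (row=5, col=5) -> (row=5, col=4) -> (row=4, col=4) -> (row=3, col=4) -> (row=3, col=3) -> (row=2, col=3) -> (row=1, col=3)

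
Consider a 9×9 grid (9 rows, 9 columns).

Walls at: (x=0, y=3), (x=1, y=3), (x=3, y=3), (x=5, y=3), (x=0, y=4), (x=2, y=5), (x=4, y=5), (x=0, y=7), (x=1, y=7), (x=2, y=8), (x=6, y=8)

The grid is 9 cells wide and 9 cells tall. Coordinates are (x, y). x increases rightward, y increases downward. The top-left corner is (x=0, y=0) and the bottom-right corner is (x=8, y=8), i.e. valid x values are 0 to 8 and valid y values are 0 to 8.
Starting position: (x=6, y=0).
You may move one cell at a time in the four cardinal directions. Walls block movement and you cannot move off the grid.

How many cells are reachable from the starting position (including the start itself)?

Answer: Reachable cells: 68

Derivation:
BFS flood-fill from (x=6, y=0):
  Distance 0: (x=6, y=0)
  Distance 1: (x=5, y=0), (x=7, y=0), (x=6, y=1)
  Distance 2: (x=4, y=0), (x=8, y=0), (x=5, y=1), (x=7, y=1), (x=6, y=2)
  Distance 3: (x=3, y=0), (x=4, y=1), (x=8, y=1), (x=5, y=2), (x=7, y=2), (x=6, y=3)
  Distance 4: (x=2, y=0), (x=3, y=1), (x=4, y=2), (x=8, y=2), (x=7, y=3), (x=6, y=4)
  Distance 5: (x=1, y=0), (x=2, y=1), (x=3, y=2), (x=4, y=3), (x=8, y=3), (x=5, y=4), (x=7, y=4), (x=6, y=5)
  Distance 6: (x=0, y=0), (x=1, y=1), (x=2, y=2), (x=4, y=4), (x=8, y=4), (x=5, y=5), (x=7, y=5), (x=6, y=6)
  Distance 7: (x=0, y=1), (x=1, y=2), (x=2, y=3), (x=3, y=4), (x=8, y=5), (x=5, y=6), (x=7, y=6), (x=6, y=7)
  Distance 8: (x=0, y=2), (x=2, y=4), (x=3, y=5), (x=4, y=6), (x=8, y=6), (x=5, y=7), (x=7, y=7)
  Distance 9: (x=1, y=4), (x=3, y=6), (x=4, y=7), (x=8, y=7), (x=5, y=8), (x=7, y=8)
  Distance 10: (x=1, y=5), (x=2, y=6), (x=3, y=7), (x=4, y=8), (x=8, y=8)
  Distance 11: (x=0, y=5), (x=1, y=6), (x=2, y=7), (x=3, y=8)
  Distance 12: (x=0, y=6)
Total reachable: 68 (grid has 70 open cells total)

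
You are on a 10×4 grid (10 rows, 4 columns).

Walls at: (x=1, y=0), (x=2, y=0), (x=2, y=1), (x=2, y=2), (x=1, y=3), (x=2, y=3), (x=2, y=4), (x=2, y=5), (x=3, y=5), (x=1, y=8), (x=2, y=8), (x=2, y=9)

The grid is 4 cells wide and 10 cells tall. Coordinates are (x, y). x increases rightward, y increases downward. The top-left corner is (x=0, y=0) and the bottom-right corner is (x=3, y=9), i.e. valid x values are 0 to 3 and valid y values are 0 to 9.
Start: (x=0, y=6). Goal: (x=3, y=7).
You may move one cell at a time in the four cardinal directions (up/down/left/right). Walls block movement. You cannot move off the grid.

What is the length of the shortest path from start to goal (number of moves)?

BFS from (x=0, y=6) until reaching (x=3, y=7):
  Distance 0: (x=0, y=6)
  Distance 1: (x=0, y=5), (x=1, y=6), (x=0, y=7)
  Distance 2: (x=0, y=4), (x=1, y=5), (x=2, y=6), (x=1, y=7), (x=0, y=8)
  Distance 3: (x=0, y=3), (x=1, y=4), (x=3, y=6), (x=2, y=7), (x=0, y=9)
  Distance 4: (x=0, y=2), (x=3, y=7), (x=1, y=9)  <- goal reached here
One shortest path (4 moves): (x=0, y=6) -> (x=1, y=6) -> (x=2, y=6) -> (x=3, y=6) -> (x=3, y=7)

Answer: Shortest path length: 4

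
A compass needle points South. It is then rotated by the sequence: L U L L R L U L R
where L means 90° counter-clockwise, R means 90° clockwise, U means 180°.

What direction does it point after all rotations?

Start: South
  L (left (90° counter-clockwise)) -> East
  U (U-turn (180°)) -> West
  L (left (90° counter-clockwise)) -> South
  L (left (90° counter-clockwise)) -> East
  R (right (90° clockwise)) -> South
  L (left (90° counter-clockwise)) -> East
  U (U-turn (180°)) -> West
  L (left (90° counter-clockwise)) -> South
  R (right (90° clockwise)) -> West
Final: West

Answer: Final heading: West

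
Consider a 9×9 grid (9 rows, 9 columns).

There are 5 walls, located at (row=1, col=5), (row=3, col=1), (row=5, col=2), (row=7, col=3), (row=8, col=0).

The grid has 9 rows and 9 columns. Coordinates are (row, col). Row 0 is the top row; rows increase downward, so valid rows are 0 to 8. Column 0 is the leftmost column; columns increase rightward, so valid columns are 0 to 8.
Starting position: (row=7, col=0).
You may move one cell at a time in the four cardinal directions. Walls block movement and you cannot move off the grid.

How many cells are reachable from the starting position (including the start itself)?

BFS flood-fill from (row=7, col=0):
  Distance 0: (row=7, col=0)
  Distance 1: (row=6, col=0), (row=7, col=1)
  Distance 2: (row=5, col=0), (row=6, col=1), (row=7, col=2), (row=8, col=1)
  Distance 3: (row=4, col=0), (row=5, col=1), (row=6, col=2), (row=8, col=2)
  Distance 4: (row=3, col=0), (row=4, col=1), (row=6, col=3), (row=8, col=3)
  Distance 5: (row=2, col=0), (row=4, col=2), (row=5, col=3), (row=6, col=4), (row=8, col=4)
  Distance 6: (row=1, col=0), (row=2, col=1), (row=3, col=2), (row=4, col=3), (row=5, col=4), (row=6, col=5), (row=7, col=4), (row=8, col=5)
  Distance 7: (row=0, col=0), (row=1, col=1), (row=2, col=2), (row=3, col=3), (row=4, col=4), (row=5, col=5), (row=6, col=6), (row=7, col=5), (row=8, col=6)
  Distance 8: (row=0, col=1), (row=1, col=2), (row=2, col=3), (row=3, col=4), (row=4, col=5), (row=5, col=6), (row=6, col=7), (row=7, col=6), (row=8, col=7)
  Distance 9: (row=0, col=2), (row=1, col=3), (row=2, col=4), (row=3, col=5), (row=4, col=6), (row=5, col=7), (row=6, col=8), (row=7, col=7), (row=8, col=8)
  Distance 10: (row=0, col=3), (row=1, col=4), (row=2, col=5), (row=3, col=6), (row=4, col=7), (row=5, col=8), (row=7, col=8)
  Distance 11: (row=0, col=4), (row=2, col=6), (row=3, col=7), (row=4, col=8)
  Distance 12: (row=0, col=5), (row=1, col=6), (row=2, col=7), (row=3, col=8)
  Distance 13: (row=0, col=6), (row=1, col=7), (row=2, col=8)
  Distance 14: (row=0, col=7), (row=1, col=8)
  Distance 15: (row=0, col=8)
Total reachable: 76 (grid has 76 open cells total)

Answer: Reachable cells: 76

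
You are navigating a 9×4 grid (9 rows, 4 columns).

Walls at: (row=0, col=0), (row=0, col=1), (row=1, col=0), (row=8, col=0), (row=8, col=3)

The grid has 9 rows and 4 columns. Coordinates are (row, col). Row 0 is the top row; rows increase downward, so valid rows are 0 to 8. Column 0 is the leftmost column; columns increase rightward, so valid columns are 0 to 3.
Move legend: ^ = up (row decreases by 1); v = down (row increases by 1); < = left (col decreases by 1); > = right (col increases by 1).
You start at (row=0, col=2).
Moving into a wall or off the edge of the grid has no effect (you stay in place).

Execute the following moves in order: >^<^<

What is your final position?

Answer: Final position: (row=0, col=2)

Derivation:
Start: (row=0, col=2)
  > (right): (row=0, col=2) -> (row=0, col=3)
  ^ (up): blocked, stay at (row=0, col=3)
  < (left): (row=0, col=3) -> (row=0, col=2)
  ^ (up): blocked, stay at (row=0, col=2)
  < (left): blocked, stay at (row=0, col=2)
Final: (row=0, col=2)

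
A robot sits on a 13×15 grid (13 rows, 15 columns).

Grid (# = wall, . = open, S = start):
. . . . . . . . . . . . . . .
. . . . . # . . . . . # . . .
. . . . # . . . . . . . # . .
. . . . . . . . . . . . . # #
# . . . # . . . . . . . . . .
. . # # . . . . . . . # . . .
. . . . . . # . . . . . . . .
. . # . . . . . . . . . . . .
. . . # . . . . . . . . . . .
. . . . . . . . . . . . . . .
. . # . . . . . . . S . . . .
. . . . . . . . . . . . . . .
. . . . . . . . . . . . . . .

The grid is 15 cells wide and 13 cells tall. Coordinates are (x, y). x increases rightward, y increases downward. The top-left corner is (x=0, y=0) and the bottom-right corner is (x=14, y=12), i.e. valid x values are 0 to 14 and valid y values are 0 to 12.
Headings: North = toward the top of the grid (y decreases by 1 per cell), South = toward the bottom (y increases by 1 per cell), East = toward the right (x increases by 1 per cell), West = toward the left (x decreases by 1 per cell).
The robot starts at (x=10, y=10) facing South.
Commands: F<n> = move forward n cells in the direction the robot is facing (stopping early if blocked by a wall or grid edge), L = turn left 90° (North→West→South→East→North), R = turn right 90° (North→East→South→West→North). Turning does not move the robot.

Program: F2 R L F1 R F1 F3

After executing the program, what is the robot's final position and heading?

Answer: Final position: (x=6, y=12), facing West

Derivation:
Start: (x=10, y=10), facing South
  F2: move forward 2, now at (x=10, y=12)
  R: turn right, now facing West
  L: turn left, now facing South
  F1: move forward 0/1 (blocked), now at (x=10, y=12)
  R: turn right, now facing West
  F1: move forward 1, now at (x=9, y=12)
  F3: move forward 3, now at (x=6, y=12)
Final: (x=6, y=12), facing West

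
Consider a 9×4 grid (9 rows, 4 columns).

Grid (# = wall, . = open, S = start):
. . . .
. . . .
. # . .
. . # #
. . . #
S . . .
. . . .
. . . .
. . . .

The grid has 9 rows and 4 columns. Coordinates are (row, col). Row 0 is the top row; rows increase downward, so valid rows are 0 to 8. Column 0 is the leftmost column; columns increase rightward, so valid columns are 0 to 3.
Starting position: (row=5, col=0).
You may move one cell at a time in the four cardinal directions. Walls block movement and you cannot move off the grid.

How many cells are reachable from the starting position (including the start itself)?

Answer: Reachable cells: 32

Derivation:
BFS flood-fill from (row=5, col=0):
  Distance 0: (row=5, col=0)
  Distance 1: (row=4, col=0), (row=5, col=1), (row=6, col=0)
  Distance 2: (row=3, col=0), (row=4, col=1), (row=5, col=2), (row=6, col=1), (row=7, col=0)
  Distance 3: (row=2, col=0), (row=3, col=1), (row=4, col=2), (row=5, col=3), (row=6, col=2), (row=7, col=1), (row=8, col=0)
  Distance 4: (row=1, col=0), (row=6, col=3), (row=7, col=2), (row=8, col=1)
  Distance 5: (row=0, col=0), (row=1, col=1), (row=7, col=3), (row=8, col=2)
  Distance 6: (row=0, col=1), (row=1, col=2), (row=8, col=3)
  Distance 7: (row=0, col=2), (row=1, col=3), (row=2, col=2)
  Distance 8: (row=0, col=3), (row=2, col=3)
Total reachable: 32 (grid has 32 open cells total)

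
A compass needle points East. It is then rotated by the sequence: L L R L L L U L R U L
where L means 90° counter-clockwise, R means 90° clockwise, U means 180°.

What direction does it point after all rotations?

Start: East
  L (left (90° counter-clockwise)) -> North
  L (left (90° counter-clockwise)) -> West
  R (right (90° clockwise)) -> North
  L (left (90° counter-clockwise)) -> West
  L (left (90° counter-clockwise)) -> South
  L (left (90° counter-clockwise)) -> East
  U (U-turn (180°)) -> West
  L (left (90° counter-clockwise)) -> South
  R (right (90° clockwise)) -> West
  U (U-turn (180°)) -> East
  L (left (90° counter-clockwise)) -> North
Final: North

Answer: Final heading: North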